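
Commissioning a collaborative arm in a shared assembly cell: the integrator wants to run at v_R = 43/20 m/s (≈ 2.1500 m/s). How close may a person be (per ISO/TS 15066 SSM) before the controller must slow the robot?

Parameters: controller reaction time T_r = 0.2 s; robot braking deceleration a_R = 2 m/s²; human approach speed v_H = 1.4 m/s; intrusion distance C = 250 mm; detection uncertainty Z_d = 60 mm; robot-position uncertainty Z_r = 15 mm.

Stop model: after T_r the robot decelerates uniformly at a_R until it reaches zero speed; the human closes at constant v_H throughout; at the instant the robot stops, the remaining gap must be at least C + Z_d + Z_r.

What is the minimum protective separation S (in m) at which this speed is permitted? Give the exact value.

T_s = v_R/a_R = (43/20)/2 = 1.0750 s
reaction-phase robot travel = 2.1500·0.2000 = 0.4300 m
braking distance = 2.1500²/(2·2.0000) = 1.1556 m
human over T_r+T_s: 1.4000·(0.2000+1.0750) = 1.7850 m
C+Z_d+Z_r = 0.2500+0.0600+0.0150 = 0.3250 m
S_min ≈ 0.4300+1.1556+1.7850+0.3250  ⇒  S_min = 5913/1600 m

S_min = 5913/1600 m = 3.6956 m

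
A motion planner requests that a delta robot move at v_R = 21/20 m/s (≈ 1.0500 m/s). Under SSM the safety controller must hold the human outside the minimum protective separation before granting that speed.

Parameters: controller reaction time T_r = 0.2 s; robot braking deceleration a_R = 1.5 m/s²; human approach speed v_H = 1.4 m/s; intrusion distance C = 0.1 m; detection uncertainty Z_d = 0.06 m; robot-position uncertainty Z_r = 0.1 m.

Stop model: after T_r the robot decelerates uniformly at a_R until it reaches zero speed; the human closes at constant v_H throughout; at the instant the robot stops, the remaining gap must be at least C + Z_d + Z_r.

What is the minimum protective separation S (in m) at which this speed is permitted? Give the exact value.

braking lasts T_s = (21/20)/(3/2) = 0.7000 s
reaction-phase robot travel = 1.0500·0.2000 = 0.2100 m
braking distance = 1.0500²/(2·1.5000) = 0.3675 m
human closes 1.4000·0.9000 = 1.2600 m
C+Z_d+Z_r = 0.1000+0.0600+0.1000 = 0.2600 m
S_min ≈ 0.2100+0.3675+1.2600+0.2600  ⇒  S_min = 839/400 m

S_min = 839/400 m = 2.0975 m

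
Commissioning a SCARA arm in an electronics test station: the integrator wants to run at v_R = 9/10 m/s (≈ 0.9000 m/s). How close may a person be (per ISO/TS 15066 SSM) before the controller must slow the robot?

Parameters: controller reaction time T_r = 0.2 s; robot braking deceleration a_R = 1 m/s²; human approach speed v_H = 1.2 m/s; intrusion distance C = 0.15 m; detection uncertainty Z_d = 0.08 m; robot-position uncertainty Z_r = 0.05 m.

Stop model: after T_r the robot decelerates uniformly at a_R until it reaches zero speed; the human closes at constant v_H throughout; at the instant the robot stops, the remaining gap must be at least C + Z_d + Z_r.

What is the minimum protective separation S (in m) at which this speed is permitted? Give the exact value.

stop time T_s = (9/10)/1 = 0.9000 s
robot in T_r: 0.9000·0.2000 = 0.1800 m
robot covers 0.9000·0.9000 − ½·1.0000·0.9000² = 0.4050 m while stopping
human over T_r+T_s: 1.2000·(0.2000+0.9000) = 1.3200 m
residual clearance needed = 0.1500+0.0800+0.0500 = 0.2800 m
S_min ≈ 0.1800+0.4050+1.3200+0.2800  ⇒  S_min = 437/200 m

S_min = 437/200 m = 2.1850 m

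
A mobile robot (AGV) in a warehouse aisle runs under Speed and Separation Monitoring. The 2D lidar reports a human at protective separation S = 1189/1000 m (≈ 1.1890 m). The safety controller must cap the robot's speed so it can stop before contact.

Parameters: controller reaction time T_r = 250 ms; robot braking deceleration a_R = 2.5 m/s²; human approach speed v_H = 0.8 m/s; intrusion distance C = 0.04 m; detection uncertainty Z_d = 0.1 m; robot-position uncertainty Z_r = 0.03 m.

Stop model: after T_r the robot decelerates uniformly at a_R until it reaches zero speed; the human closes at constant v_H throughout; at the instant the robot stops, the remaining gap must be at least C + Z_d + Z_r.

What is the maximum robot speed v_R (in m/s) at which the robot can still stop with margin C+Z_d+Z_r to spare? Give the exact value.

v_R_max = 21/20 m/s = 1.0500 m/s

at the boundary: (1/5)·v² + (57/100)·v + (-819/1000) = 0
  disc = (57/100)² − 4·(1/5)·(-819/1000) = 9801/10000 ; √disc = 99/100
  v_R = (−(57/100) + 99/100) / (2·(1/5)) = 21/20 m/s
check:
stop time T_s = (21/20)/(5/2) = 0.4200 s
robot covers v_R·T_r = 1.0500·0.2500 = 0.2625 m before braking
braking distance = 1.0500²/(2·2.5000) = 0.2205 m
human over T_r+T_s: 0.8000·(0.2500+0.4200) = 0.5360 m
residual clearance needed = 0.0400+0.1000+0.0300 = 0.1700 m
sum ≈ 0.2625+0.2205+0.5360+0.1700 ≈ 1.1890 m = S ✓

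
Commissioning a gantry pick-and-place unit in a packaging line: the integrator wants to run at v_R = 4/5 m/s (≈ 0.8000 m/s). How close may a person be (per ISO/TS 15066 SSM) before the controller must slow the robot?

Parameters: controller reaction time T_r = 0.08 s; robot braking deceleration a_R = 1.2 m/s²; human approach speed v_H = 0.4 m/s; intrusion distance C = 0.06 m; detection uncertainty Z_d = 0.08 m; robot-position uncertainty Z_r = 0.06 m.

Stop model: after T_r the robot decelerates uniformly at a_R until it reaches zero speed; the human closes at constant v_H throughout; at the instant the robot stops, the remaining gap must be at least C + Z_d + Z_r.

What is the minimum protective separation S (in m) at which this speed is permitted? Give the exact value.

stop time T_s = (4/5)/(6/5) = 0.6667 s
robot in T_r: 0.8000·0.0800 = 0.0640 m
braking distance = 0.8000²/(2·1.2000) = 0.2667 m
human over T_r+T_s: 0.4000·(0.0800+0.6667) = 0.2987 m
margins: 0.0600+0.0800+0.0600 = 0.2000 m
S_min ≈ 0.0640+0.2667+0.2987+0.2000  ⇒  S_min = 311/375 m

S_min = 311/375 m = 0.8293 m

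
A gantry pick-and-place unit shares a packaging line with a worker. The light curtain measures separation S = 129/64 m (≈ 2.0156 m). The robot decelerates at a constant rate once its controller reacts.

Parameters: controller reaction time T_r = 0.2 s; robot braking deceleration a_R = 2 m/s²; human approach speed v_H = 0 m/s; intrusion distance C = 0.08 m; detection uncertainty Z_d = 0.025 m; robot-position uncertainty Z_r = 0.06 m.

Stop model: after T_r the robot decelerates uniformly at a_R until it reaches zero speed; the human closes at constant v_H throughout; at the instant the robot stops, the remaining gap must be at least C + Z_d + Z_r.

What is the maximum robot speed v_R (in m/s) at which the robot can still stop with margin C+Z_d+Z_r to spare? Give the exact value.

v_R_max = 47/20 m/s = 2.3500 m/s

quadratic (1/4)·v² + (1/5)·v + (-2961/1600) = 0
  disc = (1/5)² − 4·(1/4)·(-2961/1600) = 121/64 ; √disc = 11/8
  v_R = (−(1/5) + 11/8) / (2·(1/4)) = 47/20 m/s
check:
T_s = v_R/a_R = (47/20)/2 = 1.1750 s
reaction-phase robot travel = 2.3500·0.2000 = 0.4700 m
robot under decel: 2.3500²/(2·2.0000) = 1.3806 m
human over T_r+T_s: 0.0000·(0.2000+1.1750) = 0.0000 m
margins: 0.0800+0.0250+0.0600 = 0.1650 m
sum ≈ 0.4700+1.3806+0.0000+0.1650 ≈ 2.0156 m = S ✓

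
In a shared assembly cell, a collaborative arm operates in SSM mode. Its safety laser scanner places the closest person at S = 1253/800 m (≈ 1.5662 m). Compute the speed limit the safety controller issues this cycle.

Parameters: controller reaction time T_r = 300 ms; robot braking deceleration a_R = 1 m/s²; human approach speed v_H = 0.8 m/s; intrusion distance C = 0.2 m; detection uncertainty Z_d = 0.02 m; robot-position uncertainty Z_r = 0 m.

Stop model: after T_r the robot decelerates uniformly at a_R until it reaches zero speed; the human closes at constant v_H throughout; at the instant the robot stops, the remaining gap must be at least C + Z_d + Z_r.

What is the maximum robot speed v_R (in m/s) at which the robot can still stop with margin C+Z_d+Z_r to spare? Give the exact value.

v_R_max = 3/4 m/s = 0.7500 m/s

at the boundary: (1/2)·v² + (11/10)·v + (-177/160) = 0
  disc = (11/10)² − 4·(1/2)·(-177/160) = 1369/400 ; √disc = 37/20
  v_R = (−(11/10) + 37/20) / (2·(1/2)) = 3/4 m/s
check:
stop time T_s = (3/4)/1 = 0.7500 s
robot in T_r: 0.7500·0.3000 = 0.2250 m
braking distance = 0.7500²/(2·1.0000) = 0.2812 m
human closes 0.8000·1.0500 = 0.8400 m
residual clearance needed = 0.2000+0.0200+0.0000 = 0.2200 m
sum ≈ 0.2250+0.2812+0.8400+0.2200 ≈ 1.5662 m = S ✓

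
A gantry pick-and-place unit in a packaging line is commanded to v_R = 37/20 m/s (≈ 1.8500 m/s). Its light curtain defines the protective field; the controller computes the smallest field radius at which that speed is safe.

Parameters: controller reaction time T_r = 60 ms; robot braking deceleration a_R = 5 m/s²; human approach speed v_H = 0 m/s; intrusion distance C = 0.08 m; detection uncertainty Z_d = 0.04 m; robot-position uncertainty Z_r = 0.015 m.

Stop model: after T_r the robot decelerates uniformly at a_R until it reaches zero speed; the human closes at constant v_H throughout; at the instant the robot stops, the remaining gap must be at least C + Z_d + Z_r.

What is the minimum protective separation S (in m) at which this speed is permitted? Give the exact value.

S_min = 2353/4000 m = 0.5883 m

stop time T_s = (37/20)/5 = 0.3700 s
robot in T_r: 1.8500·0.0600 = 0.1110 m
robot under decel: 1.8500²/(2·5.0000) = 0.3422 m
person approaches 0.0000·(0.0600+0.3700) = 0.0000 m
margins: 0.0800+0.0400+0.0150 = 0.1350 m
S_min ≈ 0.1110+0.3422+0.0000+0.1350  ⇒  S_min = 2353/4000 m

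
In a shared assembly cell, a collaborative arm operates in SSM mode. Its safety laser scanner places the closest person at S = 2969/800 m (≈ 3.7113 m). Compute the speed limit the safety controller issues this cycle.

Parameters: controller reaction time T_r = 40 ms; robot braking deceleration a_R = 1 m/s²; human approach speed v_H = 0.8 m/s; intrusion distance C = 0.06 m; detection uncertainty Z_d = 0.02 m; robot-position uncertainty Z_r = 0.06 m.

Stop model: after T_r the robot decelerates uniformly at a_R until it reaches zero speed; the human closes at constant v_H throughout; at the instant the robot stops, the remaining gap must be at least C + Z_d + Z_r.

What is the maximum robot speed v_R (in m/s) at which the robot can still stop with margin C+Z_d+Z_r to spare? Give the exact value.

v_R_max = 39/20 m/s = 1.9500 m/s

collect terms ⇒ (1/2)·v_R² + (21/25)·v_R + (-14157/4000) = 0
  disc = (21/25)² − 4·(1/2)·(-14157/4000) = 77841/10000 ; √disc = 279/100
  v_R = (−(21/25) + 279/100) / (2·(1/2)) = 39/20 m/s
check:
T_s = v_R/a_R = (39/20)/1 = 1.9500 s
reaction-phase robot travel = 1.9500·0.0400 = 0.0780 m
braking distance = 1.9500²/(2·1.0000) = 1.9013 m
human closes 0.8000·1.9900 = 1.5920 m
C+Z_d+Z_r = 0.0600+0.0200+0.0600 = 0.1400 m
sum ≈ 0.0780+1.9013+1.5920+0.1400 ≈ 3.7113 m = S ✓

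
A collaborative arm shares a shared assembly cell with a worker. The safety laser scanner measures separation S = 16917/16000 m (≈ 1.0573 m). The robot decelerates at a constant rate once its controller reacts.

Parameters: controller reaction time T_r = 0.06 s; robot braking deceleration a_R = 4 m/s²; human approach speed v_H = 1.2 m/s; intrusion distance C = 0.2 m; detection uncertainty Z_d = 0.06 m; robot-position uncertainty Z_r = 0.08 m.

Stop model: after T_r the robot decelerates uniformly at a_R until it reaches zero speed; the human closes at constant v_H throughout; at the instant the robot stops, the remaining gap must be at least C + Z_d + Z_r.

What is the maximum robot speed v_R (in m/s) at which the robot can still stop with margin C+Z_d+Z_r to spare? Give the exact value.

v_R_max = 5/4 m/s = 1.2500 m/s

at the boundary: (1/8)·v² + (9/25)·v + (-413/640) = 0
  disc = (9/25)² − 4·(1/8)·(-413/640) = 72361/160000 ; √disc = 269/400
  v_R = (−(9/25) + 269/400) / (2·(1/8)) = 5/4 m/s
check:
T_s = v_R/a_R = (5/4)/4 = 0.3125 s
reaction-phase robot travel = 1.2500·0.0600 = 0.0750 m
braking distance = 1.2500²/(2·4.0000) = 0.1953 m
person approaches 1.2000·(0.0600+0.3125) = 0.4470 m
margins: 0.2000+0.0600+0.0800 = 0.3400 m
sum ≈ 0.0750+0.1953+0.4470+0.3400 ≈ 1.0573 m = S ✓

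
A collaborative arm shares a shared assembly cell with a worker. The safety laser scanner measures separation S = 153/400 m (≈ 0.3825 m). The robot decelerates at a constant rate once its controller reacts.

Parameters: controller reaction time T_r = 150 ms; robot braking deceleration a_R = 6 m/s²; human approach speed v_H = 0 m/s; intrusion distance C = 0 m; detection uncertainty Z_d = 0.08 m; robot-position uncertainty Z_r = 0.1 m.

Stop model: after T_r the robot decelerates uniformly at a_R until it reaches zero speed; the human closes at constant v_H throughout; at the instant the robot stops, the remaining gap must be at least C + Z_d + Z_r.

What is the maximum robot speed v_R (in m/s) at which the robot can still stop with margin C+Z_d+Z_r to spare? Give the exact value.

collect terms ⇒ (1/12)·v_R² + (3/20)·v_R + (-81/400) = 0
  disc = (3/20)² − 4·(1/12)·(-81/400) = 9/100 ; √disc = 3/10
  v_R = (−(3/20) + 3/10) / (2·(1/12)) = 9/10 m/s
check:
stop time T_s = (9/10)/6 = 0.1500 s
reaction-phase robot travel = 0.9000·0.1500 = 0.1350 m
robot covers 0.9000·0.1500 − ½·6.0000·0.1500² = 0.0675 m while stopping
person approaches 0.0000·(0.1500+0.1500) = 0.0000 m
margins: 0.0000+0.0800+0.1000 = 0.1800 m
sum ≈ 0.1350+0.0675+0.0000+0.1800 ≈ 0.3825 m = S ✓

v_R_max = 9/10 m/s = 0.9000 m/s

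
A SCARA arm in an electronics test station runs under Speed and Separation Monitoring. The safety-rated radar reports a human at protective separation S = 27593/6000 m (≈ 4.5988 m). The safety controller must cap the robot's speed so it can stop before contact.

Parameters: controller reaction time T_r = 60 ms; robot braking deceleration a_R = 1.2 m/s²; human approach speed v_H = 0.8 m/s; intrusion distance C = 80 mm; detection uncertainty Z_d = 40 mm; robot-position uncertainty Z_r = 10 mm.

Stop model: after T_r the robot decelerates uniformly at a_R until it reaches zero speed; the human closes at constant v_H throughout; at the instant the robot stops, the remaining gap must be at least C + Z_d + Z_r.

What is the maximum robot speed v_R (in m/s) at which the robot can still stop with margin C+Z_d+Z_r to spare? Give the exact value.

v_R_max = 5/2 m/s = 2.5000 m/s

quadratic (5/12)·v² + (109/150)·v + (-1061/240) = 0
  disc = (109/150)² − 4·(5/12)·(-1061/240) = 78961/10000 ; √disc = 281/100
  v_R = (−(109/150) + 281/100) / (2·(5/12)) = 5/2 m/s
check:
stop time T_s = (5/2)/(6/5) = 2.0833 s
robot covers v_R·T_r = 2.5000·0.0600 = 0.1500 m before braking
braking distance = 2.5000²/(2·1.2000) = 2.6042 m
human over T_r+T_s: 0.8000·(0.0600+2.0833) = 1.7147 m
margins: 0.0800+0.0400+0.0100 = 0.1300 m
sum ≈ 0.1500+2.6042+1.7147+0.1300 ≈ 4.5988 m = S ✓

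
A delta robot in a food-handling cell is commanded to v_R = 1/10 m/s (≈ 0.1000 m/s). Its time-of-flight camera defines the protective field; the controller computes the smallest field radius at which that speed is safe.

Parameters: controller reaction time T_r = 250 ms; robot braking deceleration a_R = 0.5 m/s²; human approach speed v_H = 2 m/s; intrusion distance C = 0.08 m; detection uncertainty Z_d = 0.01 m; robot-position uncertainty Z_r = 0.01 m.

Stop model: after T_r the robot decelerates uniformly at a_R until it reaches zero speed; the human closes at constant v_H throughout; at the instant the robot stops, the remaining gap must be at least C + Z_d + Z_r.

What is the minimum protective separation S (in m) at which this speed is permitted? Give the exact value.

S_min = 207/200 m = 1.0350 m

T_s = v_R/a_R = (1/10)/(1/2) = 0.2000 s
robot covers v_R·T_r = 0.1000·0.2500 = 0.0250 m before braking
robot under decel: 0.1000²/(2·0.5000) = 0.0100 m
human over T_r+T_s: 2.0000·(0.2500+0.2000) = 0.9000 m
C+Z_d+Z_r = 0.0800+0.0100+0.0100 = 0.1000 m
S_min ≈ 0.0250+0.0100+0.9000+0.1000  ⇒  S_min = 207/200 m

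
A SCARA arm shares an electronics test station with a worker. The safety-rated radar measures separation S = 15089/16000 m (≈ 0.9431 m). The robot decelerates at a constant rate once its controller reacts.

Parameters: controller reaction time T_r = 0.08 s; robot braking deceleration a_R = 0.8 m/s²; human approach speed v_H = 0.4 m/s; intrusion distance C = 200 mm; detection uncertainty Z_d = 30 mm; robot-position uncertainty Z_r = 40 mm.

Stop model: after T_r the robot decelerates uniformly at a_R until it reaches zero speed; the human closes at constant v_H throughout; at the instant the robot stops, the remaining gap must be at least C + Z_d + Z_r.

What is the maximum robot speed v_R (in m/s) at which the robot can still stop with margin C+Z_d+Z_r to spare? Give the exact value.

v_R_max = 13/20 m/s = 0.6500 m/s

quadratic (5/8)·v² + (29/50)·v + (-10257/16000) = 0
  disc = (29/50)² − 4·(5/8)·(-10257/16000) = 310249/160000 ; √disc = 557/400
  v_R = (−(29/50) + 557/400) / (2·(5/8)) = 13/20 m/s
check:
stop time T_s = (13/20)/(4/5) = 0.8125 s
robot in T_r: 0.6500·0.0800 = 0.0520 m
braking distance = 0.6500²/(2·0.8000) = 0.2641 m
human closes 0.4000·0.8925 = 0.3570 m
margins: 0.2000+0.0300+0.0400 = 0.2700 m
sum ≈ 0.0520+0.2641+0.3570+0.2700 ≈ 0.9431 m = S ✓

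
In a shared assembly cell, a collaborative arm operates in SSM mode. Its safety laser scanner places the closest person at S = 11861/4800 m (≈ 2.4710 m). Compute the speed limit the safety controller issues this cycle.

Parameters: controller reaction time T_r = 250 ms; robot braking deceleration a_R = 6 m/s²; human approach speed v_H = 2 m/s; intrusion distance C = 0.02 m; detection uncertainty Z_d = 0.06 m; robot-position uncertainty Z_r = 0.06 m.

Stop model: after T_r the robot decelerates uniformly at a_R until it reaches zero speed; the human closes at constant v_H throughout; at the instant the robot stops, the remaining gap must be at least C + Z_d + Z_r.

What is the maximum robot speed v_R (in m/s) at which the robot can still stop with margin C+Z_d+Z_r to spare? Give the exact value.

collect terms ⇒ (1/12)·v_R² + (7/12)·v_R + (-8789/4800) = 0
  disc = (7/12)² − 4·(1/12)·(-8789/4800) = 1521/1600 ; √disc = 39/40
  v_R = (−(7/12) + 39/40) / (2·(1/12)) = 47/20 m/s
check:
braking lasts T_s = (47/20)/6 = 0.3917 s
reaction-phase robot travel = 2.3500·0.2500 = 0.5875 m
robot covers 2.3500·0.3917 − ½·6.0000·0.3917² = 0.4602 m while stopping
human over T_r+T_s: 2.0000·(0.2500+0.3917) = 1.2833 m
residual clearance needed = 0.0200+0.0600+0.0600 = 0.1400 m
sum ≈ 0.5875+0.4602+1.2833+0.1400 ≈ 2.4710 m = S ✓

v_R_max = 47/20 m/s = 2.3500 m/s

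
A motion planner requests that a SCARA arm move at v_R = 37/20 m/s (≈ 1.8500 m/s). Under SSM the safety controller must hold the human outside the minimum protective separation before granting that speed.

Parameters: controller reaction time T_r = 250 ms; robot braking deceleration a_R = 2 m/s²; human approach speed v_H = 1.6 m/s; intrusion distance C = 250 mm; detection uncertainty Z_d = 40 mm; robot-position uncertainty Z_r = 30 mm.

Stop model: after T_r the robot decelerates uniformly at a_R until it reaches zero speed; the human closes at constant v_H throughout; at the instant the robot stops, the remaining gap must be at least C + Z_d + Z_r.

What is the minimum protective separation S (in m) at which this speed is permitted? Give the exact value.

stop time T_s = (37/20)/2 = 0.9250 s
robot in T_r: 1.8500·0.2500 = 0.4625 m
robot covers 1.8500·0.9250 − ½·2.0000·0.9250² = 0.8556 m while stopping
person approaches 1.6000·(0.2500+0.9250) = 1.8800 m
C+Z_d+Z_r = 0.2500+0.0400+0.0300 = 0.3200 m
S_min ≈ 0.4625+0.8556+1.8800+0.3200  ⇒  S_min = 5629/1600 m

S_min = 5629/1600 m = 3.5181 m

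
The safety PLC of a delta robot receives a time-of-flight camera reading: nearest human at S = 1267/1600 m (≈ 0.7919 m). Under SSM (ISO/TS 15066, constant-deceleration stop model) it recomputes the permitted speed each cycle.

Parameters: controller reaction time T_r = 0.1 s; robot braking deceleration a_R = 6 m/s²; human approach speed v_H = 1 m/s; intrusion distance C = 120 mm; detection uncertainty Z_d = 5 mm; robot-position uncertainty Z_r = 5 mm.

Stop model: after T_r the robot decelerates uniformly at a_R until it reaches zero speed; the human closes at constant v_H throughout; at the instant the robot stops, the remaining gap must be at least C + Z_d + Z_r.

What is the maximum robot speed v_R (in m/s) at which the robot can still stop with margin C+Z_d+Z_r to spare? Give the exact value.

v_R_max = 29/20 m/s = 1.4500 m/s

collect terms ⇒ (1/12)·v_R² + (4/15)·v_R + (-899/1600) = 0
  disc = (4/15)² − 4·(1/12)·(-899/1600) = 3721/14400 ; √disc = 61/120
  v_R = (−(4/15) + 61/120) / (2·(1/12)) = 29/20 m/s
check:
braking lasts T_s = (29/20)/6 = 0.2417 s
reaction-phase robot travel = 1.4500·0.1000 = 0.1450 m
robot under decel: 1.4500²/(2·6.0000) = 0.1752 m
human over T_r+T_s: 1.0000·(0.1000+0.2417) = 0.3417 m
residual clearance needed = 0.1200+0.0050+0.0050 = 0.1300 m
sum ≈ 0.1450+0.1752+0.3417+0.1300 ≈ 0.7919 m = S ✓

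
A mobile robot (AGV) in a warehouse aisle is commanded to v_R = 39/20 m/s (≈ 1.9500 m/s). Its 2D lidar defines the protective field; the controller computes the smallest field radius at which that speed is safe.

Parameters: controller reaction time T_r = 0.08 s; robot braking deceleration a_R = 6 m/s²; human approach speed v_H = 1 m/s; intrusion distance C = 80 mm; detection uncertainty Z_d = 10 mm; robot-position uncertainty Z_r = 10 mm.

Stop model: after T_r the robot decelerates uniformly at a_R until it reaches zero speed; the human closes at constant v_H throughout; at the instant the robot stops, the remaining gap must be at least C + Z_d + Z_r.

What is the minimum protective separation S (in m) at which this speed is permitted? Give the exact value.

T_s = v_R/a_R = (39/20)/6 = 0.3250 s
robot covers v_R·T_r = 1.9500·0.0800 = 0.1560 m before braking
robot covers 1.9500·0.3250 − ½·6.0000·0.3250² = 0.3169 m while stopping
human closes 1.0000·0.4050 = 0.4050 m
residual clearance needed = 0.0800+0.0100+0.0100 = 0.1000 m
S_min ≈ 0.1560+0.3169+0.4050+0.1000  ⇒  S_min = 7823/8000 m

S_min = 7823/8000 m = 0.9779 m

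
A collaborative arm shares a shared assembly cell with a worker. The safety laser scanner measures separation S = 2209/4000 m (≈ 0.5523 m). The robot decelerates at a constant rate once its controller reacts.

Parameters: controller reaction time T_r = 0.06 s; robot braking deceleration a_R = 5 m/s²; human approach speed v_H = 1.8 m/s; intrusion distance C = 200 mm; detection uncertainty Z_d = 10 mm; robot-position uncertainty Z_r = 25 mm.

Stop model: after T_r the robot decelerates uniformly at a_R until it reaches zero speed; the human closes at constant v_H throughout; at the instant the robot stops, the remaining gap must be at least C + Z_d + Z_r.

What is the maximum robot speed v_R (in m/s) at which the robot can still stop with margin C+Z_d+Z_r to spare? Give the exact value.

v_R_max = 9/20 m/s = 0.4500 m/s

quadratic (1/10)·v² + (21/50)·v + (-837/4000) = 0
  disc = (21/50)² − 4·(1/10)·(-837/4000) = 2601/10000 ; √disc = 51/100
  v_R = (−(21/50) + 51/100) / (2·(1/10)) = 9/20 m/s
check:
stop time T_s = (9/20)/5 = 0.0900 s
robot covers v_R·T_r = 0.4500·0.0600 = 0.0270 m before braking
robot under decel: 0.4500²/(2·5.0000) = 0.0203 m
person approaches 1.8000·(0.0600+0.0900) = 0.2700 m
margins: 0.2000+0.0100+0.0250 = 0.2350 m
sum ≈ 0.0270+0.0203+0.2700+0.2350 ≈ 0.5523 m = S ✓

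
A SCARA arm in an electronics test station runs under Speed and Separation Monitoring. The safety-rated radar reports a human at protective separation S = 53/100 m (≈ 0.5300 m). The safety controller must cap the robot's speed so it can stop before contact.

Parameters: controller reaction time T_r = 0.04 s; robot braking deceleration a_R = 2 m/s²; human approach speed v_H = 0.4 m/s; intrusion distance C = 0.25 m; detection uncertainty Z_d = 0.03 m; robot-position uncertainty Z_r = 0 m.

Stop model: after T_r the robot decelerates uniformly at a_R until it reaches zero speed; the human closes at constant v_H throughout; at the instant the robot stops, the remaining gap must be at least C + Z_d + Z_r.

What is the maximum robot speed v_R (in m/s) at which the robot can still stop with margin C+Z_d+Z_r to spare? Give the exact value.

v_R_max = 3/5 m/s = 0.6000 m/s

collect terms ⇒ (1/4)·v_R² + (6/25)·v_R + (-117/500) = 0
  disc = (6/25)² − 4·(1/4)·(-117/500) = 729/2500 ; √disc = 27/50
  v_R = (−(6/25) + 27/50) / (2·(1/4)) = 3/5 m/s
check:
braking lasts T_s = (3/5)/2 = 0.3000 s
robot in T_r: 0.6000·0.0400 = 0.0240 m
braking distance = 0.6000²/(2·2.0000) = 0.0900 m
human over T_r+T_s: 0.4000·(0.0400+0.3000) = 0.1360 m
residual clearance needed = 0.2500+0.0300+0.0000 = 0.2800 m
sum ≈ 0.0240+0.0900+0.1360+0.2800 ≈ 0.5300 m = S ✓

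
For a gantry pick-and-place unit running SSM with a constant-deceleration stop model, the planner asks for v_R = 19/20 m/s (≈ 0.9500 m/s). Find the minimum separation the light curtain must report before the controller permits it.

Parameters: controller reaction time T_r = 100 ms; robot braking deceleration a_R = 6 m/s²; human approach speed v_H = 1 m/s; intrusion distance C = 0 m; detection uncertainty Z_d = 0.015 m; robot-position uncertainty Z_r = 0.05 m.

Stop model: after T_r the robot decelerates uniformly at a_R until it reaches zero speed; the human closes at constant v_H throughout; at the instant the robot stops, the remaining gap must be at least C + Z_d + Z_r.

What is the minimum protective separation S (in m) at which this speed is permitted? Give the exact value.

braking lasts T_s = (19/20)/6 = 0.1583 s
robot covers v_R·T_r = 0.9500·0.1000 = 0.0950 m before braking
robot under decel: 0.9500²/(2·6.0000) = 0.0752 m
person approaches 1.0000·(0.1000+0.1583) = 0.2583 m
C+Z_d+Z_r = 0.0000+0.0150+0.0500 = 0.0650 m
S_min ≈ 0.0950+0.0752+0.2583+0.0650  ⇒  S_min = 2369/4800 m

S_min = 2369/4800 m = 0.4935 m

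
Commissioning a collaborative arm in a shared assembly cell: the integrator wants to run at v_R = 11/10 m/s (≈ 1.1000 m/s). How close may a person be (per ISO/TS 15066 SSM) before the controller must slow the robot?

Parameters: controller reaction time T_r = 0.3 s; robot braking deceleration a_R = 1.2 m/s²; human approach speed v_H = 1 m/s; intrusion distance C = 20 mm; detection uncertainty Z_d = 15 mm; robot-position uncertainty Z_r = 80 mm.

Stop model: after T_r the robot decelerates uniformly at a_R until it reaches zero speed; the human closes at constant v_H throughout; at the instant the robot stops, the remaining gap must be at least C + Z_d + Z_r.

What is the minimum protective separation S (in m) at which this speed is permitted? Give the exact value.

T_s = v_R/a_R = (11/10)/(6/5) = 0.9167 s
reaction-phase robot travel = 1.1000·0.3000 = 0.3300 m
braking distance = 1.1000²/(2·1.2000) = 0.5042 m
human closes 1.0000·1.2167 = 1.2167 m
residual clearance needed = 0.0200+0.0150+0.0800 = 0.1150 m
S_min ≈ 0.3300+0.5042+1.2167+0.1150  ⇒  S_min = 2599/1200 m

S_min = 2599/1200 m = 2.1658 m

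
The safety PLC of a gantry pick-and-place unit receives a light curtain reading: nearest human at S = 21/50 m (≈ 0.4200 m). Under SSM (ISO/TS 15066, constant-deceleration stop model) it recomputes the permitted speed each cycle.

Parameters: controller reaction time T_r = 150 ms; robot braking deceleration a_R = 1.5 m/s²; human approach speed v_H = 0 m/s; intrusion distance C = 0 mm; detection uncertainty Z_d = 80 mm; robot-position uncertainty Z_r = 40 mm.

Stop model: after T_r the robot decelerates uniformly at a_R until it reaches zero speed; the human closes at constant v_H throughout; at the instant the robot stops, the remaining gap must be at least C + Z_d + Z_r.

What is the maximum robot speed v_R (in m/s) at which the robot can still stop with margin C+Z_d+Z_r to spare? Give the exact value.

v_R_max = 3/4 m/s = 0.7500 m/s

quadratic (1/3)·v² + (3/20)·v + (-3/10) = 0
  disc = (3/20)² − 4·(1/3)·(-3/10) = 169/400 ; √disc = 13/20
  v_R = (−(3/20) + 13/20) / (2·(1/3)) = 3/4 m/s
check:
stop time T_s = (3/4)/(3/2) = 0.5000 s
reaction-phase robot travel = 0.7500·0.1500 = 0.1125 m
braking distance = 0.7500²/(2·1.5000) = 0.1875 m
human over T_r+T_s: 0.0000·(0.1500+0.5000) = 0.0000 m
margins: 0.0000+0.0800+0.0400 = 0.1200 m
sum ≈ 0.1125+0.1875+0.0000+0.1200 ≈ 0.4200 m = S ✓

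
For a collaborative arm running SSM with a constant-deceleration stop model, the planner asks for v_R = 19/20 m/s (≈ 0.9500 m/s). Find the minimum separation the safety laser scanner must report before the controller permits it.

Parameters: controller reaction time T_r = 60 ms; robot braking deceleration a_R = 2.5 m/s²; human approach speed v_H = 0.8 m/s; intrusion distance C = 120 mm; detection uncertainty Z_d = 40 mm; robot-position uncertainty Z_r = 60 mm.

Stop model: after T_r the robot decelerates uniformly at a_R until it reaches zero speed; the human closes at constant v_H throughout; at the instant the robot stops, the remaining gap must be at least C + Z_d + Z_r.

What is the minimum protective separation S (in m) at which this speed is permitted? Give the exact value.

T_s = v_R/a_R = (19/20)/(5/2) = 0.3800 s
robot covers v_R·T_r = 0.9500·0.0600 = 0.0570 m before braking
braking distance = 0.9500²/(2·2.5000) = 0.1805 m
human over T_r+T_s: 0.8000·(0.0600+0.3800) = 0.3520 m
residual clearance needed = 0.1200+0.0400+0.0600 = 0.2200 m
S_min ≈ 0.0570+0.1805+0.3520+0.2200  ⇒  S_min = 1619/2000 m

S_min = 1619/2000 m = 0.8095 m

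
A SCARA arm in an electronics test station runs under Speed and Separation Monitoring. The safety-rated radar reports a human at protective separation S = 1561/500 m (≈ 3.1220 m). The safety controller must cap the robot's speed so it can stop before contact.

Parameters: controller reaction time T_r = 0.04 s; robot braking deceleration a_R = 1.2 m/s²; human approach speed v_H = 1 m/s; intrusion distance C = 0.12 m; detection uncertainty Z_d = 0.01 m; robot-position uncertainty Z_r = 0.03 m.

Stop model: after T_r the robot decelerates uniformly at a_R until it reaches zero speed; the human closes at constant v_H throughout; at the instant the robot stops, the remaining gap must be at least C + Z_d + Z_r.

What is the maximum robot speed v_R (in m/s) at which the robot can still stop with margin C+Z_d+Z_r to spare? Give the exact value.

v_R_max = 9/5 m/s = 1.8000 m/s

quadratic (5/12)·v² + (131/150)·v + (-1461/500) = 0
  disc = (131/150)² − 4·(5/12)·(-1461/500) = 31684/5625 ; √disc = 178/75
  v_R = (−(131/150) + 178/75) / (2·(5/12)) = 9/5 m/s
check:
braking lasts T_s = (9/5)/(6/5) = 1.5000 s
robot covers v_R·T_r = 1.8000·0.0400 = 0.0720 m before braking
robot covers 1.8000·1.5000 − ½·1.2000·1.5000² = 1.3500 m while stopping
person approaches 1.0000·(0.0400+1.5000) = 1.5400 m
residual clearance needed = 0.1200+0.0100+0.0300 = 0.1600 m
sum ≈ 0.0720+1.3500+1.5400+0.1600 ≈ 3.1220 m = S ✓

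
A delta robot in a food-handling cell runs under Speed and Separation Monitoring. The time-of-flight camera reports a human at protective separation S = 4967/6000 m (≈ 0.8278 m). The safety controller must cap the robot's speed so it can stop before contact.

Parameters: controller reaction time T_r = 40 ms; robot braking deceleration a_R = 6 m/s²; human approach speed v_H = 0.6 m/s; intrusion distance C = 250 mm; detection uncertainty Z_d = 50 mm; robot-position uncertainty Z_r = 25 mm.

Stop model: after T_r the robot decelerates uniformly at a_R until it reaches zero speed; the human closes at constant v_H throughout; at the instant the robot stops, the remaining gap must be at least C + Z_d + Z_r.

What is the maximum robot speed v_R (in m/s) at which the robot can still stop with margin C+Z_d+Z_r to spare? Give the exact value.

v_R_max = 17/10 m/s = 1.7000 m/s

at the boundary: (1/12)·v² + (7/50)·v + (-2873/6000) = 0
  disc = (7/50)² − 4·(1/12)·(-2873/6000) = 16129/90000 ; √disc = 127/300
  v_R = (−(7/50) + 127/300) / (2·(1/12)) = 17/10 m/s
check:
T_s = v_R/a_R = (17/10)/6 = 0.2833 s
robot in T_r: 1.7000·0.0400 = 0.0680 m
braking distance = 1.7000²/(2·6.0000) = 0.2408 m
human closes 0.6000·0.3233 = 0.1940 m
margins: 0.2500+0.0500+0.0250 = 0.3250 m
sum ≈ 0.0680+0.2408+0.1940+0.3250 ≈ 0.8278 m = S ✓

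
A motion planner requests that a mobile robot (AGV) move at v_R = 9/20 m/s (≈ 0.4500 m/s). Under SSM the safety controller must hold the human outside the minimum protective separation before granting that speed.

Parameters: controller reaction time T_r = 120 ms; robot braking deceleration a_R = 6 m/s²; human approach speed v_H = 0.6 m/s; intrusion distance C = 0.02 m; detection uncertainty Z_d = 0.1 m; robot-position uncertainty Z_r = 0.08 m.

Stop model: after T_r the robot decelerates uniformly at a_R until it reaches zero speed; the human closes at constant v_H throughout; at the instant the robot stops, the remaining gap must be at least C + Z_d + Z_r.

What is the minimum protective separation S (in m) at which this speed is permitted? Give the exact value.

stop time T_s = (9/20)/6 = 0.0750 s
robot in T_r: 0.4500·0.1200 = 0.0540 m
robot under decel: 0.4500²/(2·6.0000) = 0.0169 m
human closes 0.6000·0.1950 = 0.1170 m
residual clearance needed = 0.0200+0.1000+0.0800 = 0.2000 m
S_min ≈ 0.0540+0.0169+0.1170+0.2000  ⇒  S_min = 3103/8000 m

S_min = 3103/8000 m = 0.3879 m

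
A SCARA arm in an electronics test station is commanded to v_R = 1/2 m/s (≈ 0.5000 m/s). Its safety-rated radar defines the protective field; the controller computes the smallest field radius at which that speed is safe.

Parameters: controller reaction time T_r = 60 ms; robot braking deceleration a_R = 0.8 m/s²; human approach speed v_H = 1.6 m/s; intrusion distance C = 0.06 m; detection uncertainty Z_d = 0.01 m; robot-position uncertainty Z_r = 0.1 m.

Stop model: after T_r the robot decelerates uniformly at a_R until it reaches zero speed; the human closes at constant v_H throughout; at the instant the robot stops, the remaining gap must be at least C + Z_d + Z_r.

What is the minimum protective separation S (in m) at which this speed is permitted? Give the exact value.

S_min = 5809/4000 m = 1.4523 m

stop time T_s = (1/2)/(4/5) = 0.6250 s
robot in T_r: 0.5000·0.0600 = 0.0300 m
robot covers 0.5000·0.6250 − ½·0.8000·0.6250² = 0.1562 m while stopping
human closes 1.6000·0.6850 = 1.0960 m
C+Z_d+Z_r = 0.0600+0.0100+0.1000 = 0.1700 m
S_min ≈ 0.0300+0.1562+1.0960+0.1700  ⇒  S_min = 5809/4000 m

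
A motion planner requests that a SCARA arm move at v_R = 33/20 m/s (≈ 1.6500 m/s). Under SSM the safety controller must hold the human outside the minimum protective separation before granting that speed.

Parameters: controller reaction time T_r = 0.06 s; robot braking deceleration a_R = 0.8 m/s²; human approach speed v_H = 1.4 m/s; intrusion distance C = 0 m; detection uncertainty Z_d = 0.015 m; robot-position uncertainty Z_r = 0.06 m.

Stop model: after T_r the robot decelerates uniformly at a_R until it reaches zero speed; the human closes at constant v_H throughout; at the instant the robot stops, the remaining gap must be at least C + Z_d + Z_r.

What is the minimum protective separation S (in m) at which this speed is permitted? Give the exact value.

braking lasts T_s = (33/20)/(4/5) = 2.0625 s
robot in T_r: 1.6500·0.0600 = 0.0990 m
braking distance = 1.6500²/(2·0.8000) = 1.7016 m
human closes 1.4000·2.1225 = 2.9715 m
C+Z_d+Z_r = 0.0000+0.0150+0.0600 = 0.0750 m
S_min ≈ 0.0990+1.7016+2.9715+0.0750  ⇒  S_min = 77553/16000 m

S_min = 77553/16000 m = 4.8471 m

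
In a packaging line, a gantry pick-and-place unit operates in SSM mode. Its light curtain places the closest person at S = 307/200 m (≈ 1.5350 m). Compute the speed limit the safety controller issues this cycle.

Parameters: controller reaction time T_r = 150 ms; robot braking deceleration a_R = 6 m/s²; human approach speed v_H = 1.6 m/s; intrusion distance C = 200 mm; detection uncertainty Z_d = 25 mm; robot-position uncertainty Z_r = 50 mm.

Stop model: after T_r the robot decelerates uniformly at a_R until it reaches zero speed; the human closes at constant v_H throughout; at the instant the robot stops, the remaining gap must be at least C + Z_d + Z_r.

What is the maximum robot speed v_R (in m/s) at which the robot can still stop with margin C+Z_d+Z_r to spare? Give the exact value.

v_R_max = 9/5 m/s = 1.8000 m/s

at the boundary: (1/12)·v² + (5/12)·v + (-51/50) = 0
  disc = (5/12)² − 4·(1/12)·(-51/50) = 1849/3600 ; √disc = 43/60
  v_R = (−(5/12) + 43/60) / (2·(1/12)) = 9/5 m/s
check:
braking lasts T_s = (9/5)/6 = 0.3000 s
reaction-phase robot travel = 1.8000·0.1500 = 0.2700 m
braking distance = 1.8000²/(2·6.0000) = 0.2700 m
human closes 1.6000·0.4500 = 0.7200 m
margins: 0.2000+0.0250+0.0500 = 0.2750 m
sum ≈ 0.2700+0.2700+0.7200+0.2750 ≈ 1.5350 m = S ✓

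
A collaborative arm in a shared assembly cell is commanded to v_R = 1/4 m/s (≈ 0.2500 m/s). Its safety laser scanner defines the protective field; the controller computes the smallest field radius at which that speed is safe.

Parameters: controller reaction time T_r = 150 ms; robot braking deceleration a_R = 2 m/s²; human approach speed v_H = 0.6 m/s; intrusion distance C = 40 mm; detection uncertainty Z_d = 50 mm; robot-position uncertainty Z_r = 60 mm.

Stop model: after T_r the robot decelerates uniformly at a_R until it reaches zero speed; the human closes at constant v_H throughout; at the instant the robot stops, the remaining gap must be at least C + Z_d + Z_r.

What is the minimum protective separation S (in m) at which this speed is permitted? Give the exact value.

stop time T_s = (1/4)/2 = 0.1250 s
robot covers v_R·T_r = 0.2500·0.1500 = 0.0375 m before braking
braking distance = 0.2500²/(2·2.0000) = 0.0156 m
human closes 0.6000·0.2750 = 0.1650 m
residual clearance needed = 0.0400+0.0500+0.0600 = 0.1500 m
S_min ≈ 0.0375+0.0156+0.1650+0.1500  ⇒  S_min = 589/1600 m

S_min = 589/1600 m = 0.3681 m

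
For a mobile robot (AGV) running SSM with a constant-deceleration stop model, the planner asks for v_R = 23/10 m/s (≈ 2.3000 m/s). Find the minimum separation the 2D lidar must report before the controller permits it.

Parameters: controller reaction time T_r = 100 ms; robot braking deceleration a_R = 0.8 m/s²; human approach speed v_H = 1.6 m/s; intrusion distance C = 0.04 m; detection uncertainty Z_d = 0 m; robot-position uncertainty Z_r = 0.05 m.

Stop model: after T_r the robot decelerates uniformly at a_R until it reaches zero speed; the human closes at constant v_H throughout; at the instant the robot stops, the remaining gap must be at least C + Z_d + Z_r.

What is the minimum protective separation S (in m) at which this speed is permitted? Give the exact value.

braking lasts T_s = (23/10)/(4/5) = 2.8750 s
robot covers v_R·T_r = 2.3000·0.1000 = 0.2300 m before braking
robot covers 2.3000·2.8750 − ½·0.8000·2.8750² = 3.3062 m while stopping
person approaches 1.6000·(0.1000+2.8750) = 4.7600 m
margins: 0.0400+0.0000+0.0500 = 0.0900 m
S_min ≈ 0.2300+3.3062+4.7600+0.0900  ⇒  S_min = 6709/800 m

S_min = 6709/800 m = 8.3863 m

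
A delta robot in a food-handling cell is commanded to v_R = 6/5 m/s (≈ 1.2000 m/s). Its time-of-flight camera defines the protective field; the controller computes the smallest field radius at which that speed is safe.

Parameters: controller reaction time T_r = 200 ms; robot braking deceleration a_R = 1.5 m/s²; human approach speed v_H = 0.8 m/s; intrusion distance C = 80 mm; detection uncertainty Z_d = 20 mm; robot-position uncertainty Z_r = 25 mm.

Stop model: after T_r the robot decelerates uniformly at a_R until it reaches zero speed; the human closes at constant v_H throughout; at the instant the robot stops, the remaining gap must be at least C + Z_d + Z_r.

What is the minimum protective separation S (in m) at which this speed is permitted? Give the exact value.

T_s = v_R/a_R = (6/5)/(3/2) = 0.8000 s
robot covers v_R·T_r = 1.2000·0.2000 = 0.2400 m before braking
robot covers 1.2000·0.8000 − ½·1.5000·0.8000² = 0.4800 m while stopping
human over T_r+T_s: 0.8000·(0.2000+0.8000) = 0.8000 m
C+Z_d+Z_r = 0.0800+0.0200+0.0250 = 0.1250 m
S_min ≈ 0.2400+0.4800+0.8000+0.1250  ⇒  S_min = 329/200 m

S_min = 329/200 m = 1.6450 m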